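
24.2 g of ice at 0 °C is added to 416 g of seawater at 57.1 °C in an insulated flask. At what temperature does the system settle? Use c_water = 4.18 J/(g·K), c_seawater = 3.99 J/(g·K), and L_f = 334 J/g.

Setting the total heat transfer to zero:
fusion: m_ice L_f = 24.2·334 = 8082.8
  meltwater 0→T: 24.2·4.18·T = 101.16 T
  seawater: 1659.8(T − 57.1)
1761 T = 94777 − 8082.8 = 86694
T ≈ 49.23 °C — above 0 °C, consistent with complete melting.

T_f ≈ 49.2 °C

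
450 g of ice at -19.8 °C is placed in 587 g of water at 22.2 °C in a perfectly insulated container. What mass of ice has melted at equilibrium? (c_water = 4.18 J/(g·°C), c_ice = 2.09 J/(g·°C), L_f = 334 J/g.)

m_melted ≈ 107 g

Water can give up m c ΔT = 587×4.18×22.2 = 54471 J before reaching 0 °C.
Of that, 450×2.09×19.8 = 18622 J goes to bring the ice to 0 °C, leaving 35849 J.
Melting all 450 g of ice would need 450×334 = 150300 J.
35849 J < 150300 J, so only part of the ice melts and the system sits at 0 °C.
m_melt = 35849 / L_f = 107.3 g.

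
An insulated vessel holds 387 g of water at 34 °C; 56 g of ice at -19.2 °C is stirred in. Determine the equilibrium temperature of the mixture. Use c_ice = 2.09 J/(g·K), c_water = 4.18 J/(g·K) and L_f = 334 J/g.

Taking heat into each body as positive, Σ m c ΔT = 0:
ice -19.2→0 °C: 56×2.09×19.2 = 2247.2; melt ice: 56×334 = 18704; warm the meltwater: 234.08 T; water cools: 387×4.18×(T − 34) = 1617.7(T − 34)
1851.7 T = 55000 − 20951 = 34049
T ≈ 18.39 °C (positive, so assuming full melt was valid).

T_f ≈ 18.4 °C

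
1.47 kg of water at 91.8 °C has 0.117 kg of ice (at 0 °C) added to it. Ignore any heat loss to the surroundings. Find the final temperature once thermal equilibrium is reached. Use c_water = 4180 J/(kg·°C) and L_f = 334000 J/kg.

Taking heat into each body as positive, Σ m c ΔT = 0:
fusion: m_ice L_f = 0.117·334000 = 39078
  meltwater 0→T: 0.117·4180·T = 489.06 T
  water cools: 1.47·4180·(T − 91.8) = 6144.6(T − 91.8)
6633.7 T = 564074 − 39078 = 524996
T ≈ 79.14 °C (positive, so assuming full melt was valid).

T_f ≈ 79.1 °C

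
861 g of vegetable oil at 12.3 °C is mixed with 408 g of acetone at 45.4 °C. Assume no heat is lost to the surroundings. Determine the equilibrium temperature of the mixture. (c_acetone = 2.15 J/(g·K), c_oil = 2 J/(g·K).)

Energy conservation, ΣQ = 0:
408·2.15·(T − 45.4) + 861·2·(T − 12.3) = 0
877.2(T − 45.4) + 1722(T − 12.3) = 0
2599.2 T = 61005
T ≈ 23.47 °C

T_f ≈ 23.5 °C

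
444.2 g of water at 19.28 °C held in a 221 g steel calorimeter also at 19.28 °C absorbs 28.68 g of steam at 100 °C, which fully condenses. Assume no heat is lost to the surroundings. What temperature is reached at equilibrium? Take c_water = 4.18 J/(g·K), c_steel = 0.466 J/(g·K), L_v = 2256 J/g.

T_f ≈ 55.0 °C

Heat gained plus heat lost sum to zero:
condense steam: −28.68×2256 = −64702
  condensate cools 100→T: 28.68×4.18×(T − 100) = 119.88(T − 100)
  original water: 1856.8(T − 19.28)
  steel cup: 221×0.466×(T − 19.28) = 102.99(T − 19.28)
2079.6 T = 64702 + 11988 + 37784 = 114474
T ≈ 55.05 °C (< 100 °C, so full condensation is consistent).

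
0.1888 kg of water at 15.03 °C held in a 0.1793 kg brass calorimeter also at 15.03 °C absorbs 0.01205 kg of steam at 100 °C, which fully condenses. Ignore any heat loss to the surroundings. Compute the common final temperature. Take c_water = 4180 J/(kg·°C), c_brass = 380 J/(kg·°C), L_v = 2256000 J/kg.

Let T be the final temperature. ΣQ_i = 0:
condense steam: −0.01205·2256000 = −27185
  condensed water 100 °C→T: 50.37(T − 100)
  original water: 789.18(T − 15.03)
  cup: 68.13(T − 15.03)
907.69 T = 27185 + 5036.9 + 12885 = 45107
T ≈ 49.69 °C — below 100 °C, confirming all the steam condensed.

T_f ≈ 49.7 °C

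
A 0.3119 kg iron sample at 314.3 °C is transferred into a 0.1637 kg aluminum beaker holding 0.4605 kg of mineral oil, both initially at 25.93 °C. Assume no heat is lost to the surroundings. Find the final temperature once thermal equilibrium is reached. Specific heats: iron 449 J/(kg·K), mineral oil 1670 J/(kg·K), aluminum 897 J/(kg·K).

T_f ≈ 64.2 °C

Taking heat into each body as positive, Σ m c ΔT = 0:
0.3119×449×(T − 314.3) + 0.4605×1670×(T − 25.93) + 0.1637×897×(T − 25.93) = 0
(140.04 + 769.04 + 146.84) T = 140.04×314.3 + 769.04×25.93 + 146.84×25.93
T ≈ 64.18 °C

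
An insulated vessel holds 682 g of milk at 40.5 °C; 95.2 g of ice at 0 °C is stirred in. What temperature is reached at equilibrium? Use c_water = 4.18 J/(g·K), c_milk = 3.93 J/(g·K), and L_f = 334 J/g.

Let T be the final temperature. ΣQ_i = 0:
latent heat to melt: 95.2·334 = 31797
  warm the meltwater: 397.94 T
  milk: 2680.3(T − 40.5)
3078.2 T = 108551 − 31797 = 76754
T ≈ 24.93 °C — above 0 °C, consistent with complete melting.

T_f ≈ 24.9 °C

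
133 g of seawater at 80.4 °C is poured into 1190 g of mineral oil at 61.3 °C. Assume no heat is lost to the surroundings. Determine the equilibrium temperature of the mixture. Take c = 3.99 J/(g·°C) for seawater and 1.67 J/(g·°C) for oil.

Set heat shed by the hot body equal to heat absorbed by the cold body:
133×3.99×(80.4 − T) = 1190×1.67×(T − 61.3)
530.67(80.4 − T) = 1987.3(T − 61.3)
2518 T = 164487  ⇒  T ≈ 65.33 °C

T_f ≈ 65.3 °C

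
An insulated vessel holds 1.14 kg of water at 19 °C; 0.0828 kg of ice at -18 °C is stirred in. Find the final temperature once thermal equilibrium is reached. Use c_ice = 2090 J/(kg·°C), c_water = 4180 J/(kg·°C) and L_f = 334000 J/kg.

T_f ≈ 11.7 °C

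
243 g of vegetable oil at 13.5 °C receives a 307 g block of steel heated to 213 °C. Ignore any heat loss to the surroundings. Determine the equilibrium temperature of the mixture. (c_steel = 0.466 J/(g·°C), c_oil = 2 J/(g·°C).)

T_f ≈ 58.9 °C

Taking heat into each body as positive, Σ m c ΔT = 0:
307*0.466*(T − 213) + 243*2*(T − 13.5) = 0
143.06(T − 213) + 486(T − 13.5) = 0
629.06 T = 37033
T = 37033 / 629.06 = 58.9 °C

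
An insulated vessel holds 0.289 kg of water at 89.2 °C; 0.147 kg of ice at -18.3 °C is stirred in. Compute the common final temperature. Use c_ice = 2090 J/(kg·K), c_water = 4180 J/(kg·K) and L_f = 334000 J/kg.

T_f ≈ 29.1 °C

Net heat exchanged in the isolated system is zero:
ice -18.3→0 °C: 0.147×2090×18.3 = 5622.3
  melt ice: 0.147×334000 = 49098
  meltwater 0→T: 0.147×4180×T = 614.46 T
  water cools: 0.289×4180×(T − 89.2) = 1208(T − 89.2)
1822.5 T = 107755 − 54720 = 53035
T ≈ 29.10 °C. Since T > 0 °C, the all-ice-melts assumption holds.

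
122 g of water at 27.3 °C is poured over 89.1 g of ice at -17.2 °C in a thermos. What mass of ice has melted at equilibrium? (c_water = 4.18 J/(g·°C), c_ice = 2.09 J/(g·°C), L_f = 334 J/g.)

m_melted ≈ 32.1 g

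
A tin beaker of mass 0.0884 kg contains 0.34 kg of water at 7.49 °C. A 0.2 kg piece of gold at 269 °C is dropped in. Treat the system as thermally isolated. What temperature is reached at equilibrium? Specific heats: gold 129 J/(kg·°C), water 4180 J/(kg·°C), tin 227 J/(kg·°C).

T_f ≈ 12.1 °C

T_f is the heat-capacity-weighted average of the initial temperatures:
T_f = (25.8×269 + 1421.2×7.49 + 20.07×7.49) / (25.8 + 1421.2 + 20.07)
    = 17735 / 1467.1 ≈ 12.09 °C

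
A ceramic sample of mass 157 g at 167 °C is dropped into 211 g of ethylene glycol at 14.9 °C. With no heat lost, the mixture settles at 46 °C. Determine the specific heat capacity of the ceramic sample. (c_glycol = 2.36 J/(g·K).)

c ≈ 0.815 J/(g·K)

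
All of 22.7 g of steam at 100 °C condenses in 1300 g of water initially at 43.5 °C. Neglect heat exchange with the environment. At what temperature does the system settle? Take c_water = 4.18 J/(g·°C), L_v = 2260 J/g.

Energy conservation, ΣQ = 0:
steam→water at 100 °C releases m L_v = 22.7×2260 = 51302
  condensed water 100 °C→T: 94.89(T − 100)
  water warms: 1300×4.18×(T − 43.5) = 5434(T − 43.5)
5528.9 T = 51302 + 9488.6 + 236379 = 297170
T ≈ 53.75 °C — below 100 °C, confirming all the steam condensed.

T_f ≈ 53.7 °C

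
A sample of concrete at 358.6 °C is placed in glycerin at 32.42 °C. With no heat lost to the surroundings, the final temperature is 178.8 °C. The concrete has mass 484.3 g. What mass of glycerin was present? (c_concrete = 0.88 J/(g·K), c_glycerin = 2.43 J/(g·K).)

m ≈ 215 g

Heat lost by the concrete = heat gained by the glycerin:
484.3·0.88·(358.6 − 178.8) = m·2.43·(178.8 − 32.42)
355.7 m = 76628  ⇒  m ≈ 215.4 g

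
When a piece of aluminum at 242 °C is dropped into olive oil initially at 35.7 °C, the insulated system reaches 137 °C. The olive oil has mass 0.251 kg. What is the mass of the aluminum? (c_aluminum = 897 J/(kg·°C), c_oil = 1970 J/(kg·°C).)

Let T be the final temperature. ΣQ_i = 0:
m·897·(137 − 242) + 0.251·1970·(137 − 35.7) = 0
-94185 m = -50090
m = -50090/-94185 ≈ 0.5318 kg

m ≈ 0.532 kg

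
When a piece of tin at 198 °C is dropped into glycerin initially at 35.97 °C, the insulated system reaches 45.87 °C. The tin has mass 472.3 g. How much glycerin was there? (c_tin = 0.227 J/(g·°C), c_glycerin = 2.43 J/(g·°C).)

|Q_tin| = |Q_glycerin|:
472.3·0.227·(198 − 45.87) = m·2.43·(45.87 − 35.97)
24.06 m = 16310  ⇒  m ≈ 678 g

m ≈ 678 g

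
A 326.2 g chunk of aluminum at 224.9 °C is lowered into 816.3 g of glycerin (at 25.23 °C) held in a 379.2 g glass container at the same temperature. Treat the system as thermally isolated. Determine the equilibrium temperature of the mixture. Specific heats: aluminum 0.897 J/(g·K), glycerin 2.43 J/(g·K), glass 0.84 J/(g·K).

Let T be the final temperature. ΣQ_i = 0:
326.2·0.897·(T − 224.9) + 816.3·2.43·(T − 25.23) + 379.2·0.84·(T − 25.23) = 0
(292.6 + 1983.6 + 318.53) T = 292.6·224.9 + 1983.6·25.23 + 318.53·25.23
T = 123889/2594.7 ≈ 47.75 °C

T_f ≈ 47.7 °C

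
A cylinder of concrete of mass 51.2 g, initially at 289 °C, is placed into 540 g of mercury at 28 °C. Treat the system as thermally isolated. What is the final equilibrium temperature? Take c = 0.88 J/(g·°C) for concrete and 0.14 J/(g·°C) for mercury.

Let T be the final temperature. ΣQ_i = 0:
51.2·0.88·(T − 289) + 540·0.14·(T − 28) = 0
(45.06 + 75.6) T = 45.06·289 + 75.6·28
T = 15138 / 120.66 = 125 °C

T_f ≈ 125.5 °C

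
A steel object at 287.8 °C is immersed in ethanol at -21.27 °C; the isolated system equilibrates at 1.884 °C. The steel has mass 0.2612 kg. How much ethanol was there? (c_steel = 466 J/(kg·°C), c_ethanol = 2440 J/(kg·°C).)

m ≈ 0.616 kg

Heat lost by the steel = heat gained by the ethanol:
0.2612·466·(287.8 − 1.884) = m·2440·(1.884 − (-21.27))
56496 m = 34801  ⇒  m ≈ 0.616 kg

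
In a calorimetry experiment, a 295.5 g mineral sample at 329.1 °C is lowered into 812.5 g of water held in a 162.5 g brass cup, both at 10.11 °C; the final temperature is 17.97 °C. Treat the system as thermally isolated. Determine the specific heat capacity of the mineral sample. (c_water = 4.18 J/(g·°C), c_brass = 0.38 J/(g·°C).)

c ≈ 0.296 J/(g·°C)

Taking heat into each body as positive, Σ m c ΔT = 0:
295.5×c×(17.97 − 329.1) + 812.5×4.18×(17.97 − 10.11) + 162.5×0.38×(17.97 − 10.11) = 0
-91939 c = -27180
c = -27180/-91939 ≈ 0.2956 J/(g·°C)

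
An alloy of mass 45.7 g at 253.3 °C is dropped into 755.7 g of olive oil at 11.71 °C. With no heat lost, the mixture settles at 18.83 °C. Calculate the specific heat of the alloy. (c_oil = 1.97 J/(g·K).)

c ≈ 0.989 J/(g·K)

Heat lost by the alloy = heat gained by the oil:
45.7·c·(253.3 − 18.83) = 755.7·1.97·(18.83 − 11.71)
10715 c = 10600  ⇒  c ≈ 0.9892 J/(g·K)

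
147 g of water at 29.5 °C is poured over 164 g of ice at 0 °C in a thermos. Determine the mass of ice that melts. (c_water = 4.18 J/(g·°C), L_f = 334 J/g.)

m_melted ≈ 54.3 g

Heat available from the water dropping to 0 °C: 147·4.18·29.5 = 18127 J.
To melt every bit of ice: 164·334 = 54776 J.
18127 J < 54776 J, so only part of the ice melts and the system sits at 0 °C.
m_melted·334 = 18127  ⇒  m_melted ≈ 54.27 g.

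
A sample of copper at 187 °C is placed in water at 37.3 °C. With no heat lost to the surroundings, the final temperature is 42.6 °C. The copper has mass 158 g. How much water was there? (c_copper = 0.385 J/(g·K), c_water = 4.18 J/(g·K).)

m ≈ 396 g

|Q_copper| = |Q_water|:
158×0.385×(187 − 42.6) = m×4.18×(42.6 − 37.3)
22.15 m = 8783.9  ⇒  m ≈ 396.5 g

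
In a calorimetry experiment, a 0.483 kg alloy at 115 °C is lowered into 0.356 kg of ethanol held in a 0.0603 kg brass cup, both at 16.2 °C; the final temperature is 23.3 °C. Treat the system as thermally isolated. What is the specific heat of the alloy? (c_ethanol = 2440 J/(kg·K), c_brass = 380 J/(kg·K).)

Net heat exchanged in the isolated system is zero:
0.483×c×(23.3 − 115) + 0.356×2440×(23.3 − 16.2) + 0.0603×380×(23.3 − 16.2) = 0
-44.29 c = -6330
c = -6330/-44.29 ≈ 142.9 J/(kg·K)

c ≈ 143 J/(kg·K)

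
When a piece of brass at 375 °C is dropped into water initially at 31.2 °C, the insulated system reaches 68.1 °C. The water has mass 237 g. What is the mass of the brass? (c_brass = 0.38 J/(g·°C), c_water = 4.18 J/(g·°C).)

m ≈ 313 g

Heat lost by the brass = heat gained by the water:
m×0.38×(375 − 68.1) = 237×4.18×(68.1 − 31.2)
116.62 m = 36555  ⇒  m ≈ 313.5 g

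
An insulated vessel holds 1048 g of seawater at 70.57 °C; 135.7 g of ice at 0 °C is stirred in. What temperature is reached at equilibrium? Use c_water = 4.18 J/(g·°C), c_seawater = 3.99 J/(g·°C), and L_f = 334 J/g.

T_f ≈ 52.6 °C

Let T be the final temperature. ΣQ_i = 0:
fusion: m_ice L_f = 135.7·334 = 45324
  meltwater 0→T: 135.7·4.18·T = 567.23 T
  seawater: 4181.5(T − 70.57)
4748.7 T = 295090 − 45324 = 249766
T ≈ 52.60 °C — above 0 °C, consistent with complete melting.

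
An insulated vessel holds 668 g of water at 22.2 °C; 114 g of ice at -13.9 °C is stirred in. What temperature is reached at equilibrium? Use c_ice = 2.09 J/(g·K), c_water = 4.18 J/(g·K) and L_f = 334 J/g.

T_f ≈ 6.3 °C

Energy balance with sensible and latent terms:
warm ice to 0 °C: 114×2.09×(0 − (-13.9)) = 3311.8; latent heat to melt: 114×334 = 38076; warm the meltwater: 476.52 T; water: 2792.2(T − 22.2)
3268.8 T = 61988 − 41388 = 20600
T ≈ 6.30 °C — above 0 °C, consistent with complete melting.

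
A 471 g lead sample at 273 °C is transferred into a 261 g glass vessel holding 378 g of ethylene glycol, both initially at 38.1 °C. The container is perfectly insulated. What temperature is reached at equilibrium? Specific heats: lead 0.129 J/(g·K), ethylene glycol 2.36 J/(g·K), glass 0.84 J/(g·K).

T_f ≈ 50.3 °C

Net heat exchanged in the isolated system is zero:
471·0.129·(T − 273) + 378·2.36·(T − 38.1) + 261·0.84·(T − 38.1) = 0
1172.1 T = 58928
T ≈ 50.28 °C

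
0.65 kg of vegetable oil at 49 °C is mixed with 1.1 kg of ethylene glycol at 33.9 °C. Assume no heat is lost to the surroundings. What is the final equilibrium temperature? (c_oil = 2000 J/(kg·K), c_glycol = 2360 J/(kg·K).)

T_f is the heat-capacity-weighted average of the initial temperatures:
T_f = (1300·49 + 2596·33.9) / (1300 + 2596)
    = 151704 / 3896 ≈ 38.94 °C

T_f ≈ 38.9 °C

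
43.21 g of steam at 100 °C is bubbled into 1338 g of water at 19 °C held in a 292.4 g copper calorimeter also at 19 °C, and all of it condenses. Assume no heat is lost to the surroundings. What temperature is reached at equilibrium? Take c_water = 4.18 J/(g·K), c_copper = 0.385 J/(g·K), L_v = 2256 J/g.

T_f ≈ 38.0 °C

Setting the total heat transfer to zero:
steam→water at 100 °C releases m L_v = 43.21·2256 = 97482
  condensed water 100 °C→T: 180.62(T − 100)
  water warms: 1338·4.18·(T − 19) = 5592.8(T − 19)
  cup: 112.57(T − 19)
5886 T = 97482 + 18062 + 108403 = 223946
T ≈ 38.05 °C, under the boiling point, so the assumption holds.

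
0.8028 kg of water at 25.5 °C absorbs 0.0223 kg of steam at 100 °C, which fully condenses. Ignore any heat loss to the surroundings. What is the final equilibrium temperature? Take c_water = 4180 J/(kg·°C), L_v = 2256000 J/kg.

T_f ≈ 42.1 °C

Energy conservation, ΣQ = 0:
condense steam: −0.0223·2256000 = −50309
  condensed water 100 °C→T: 93.21(T − 100)
  original water: 3355.7(T − 25.5)
3448.9 T = 50309 + 9321.4 + 85570 = 145201
T ≈ 42.10 °C, under the boiling point, so the assumption holds.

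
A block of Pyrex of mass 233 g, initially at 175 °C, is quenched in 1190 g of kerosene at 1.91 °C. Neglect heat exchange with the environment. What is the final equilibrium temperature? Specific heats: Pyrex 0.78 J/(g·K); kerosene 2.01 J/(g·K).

T_f ≈ 14.1 °C

Taking heat into each body as positive, Σ m c ΔT = 0:
233×0.78×(T − 175) + 1190×2.01×(T − 1.91) = 0
181.74(T − 175) + 2391.9(T − 1.91) = 0
2573.6 T = 36373
T ≈ 14.13 °C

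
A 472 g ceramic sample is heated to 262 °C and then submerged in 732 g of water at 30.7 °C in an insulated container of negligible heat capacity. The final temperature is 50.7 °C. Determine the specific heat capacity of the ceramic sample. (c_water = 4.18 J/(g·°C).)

c ≈ 0.614 J/(g·°C)

m_s c (T_s − T_f) = m_water c_water (T_f − T_0):
472×c×(262 − 50.7) = 732×4.18×(50.7 − 30.7)
99734 c = 61195  ⇒  c ≈ 0.6136 J/(g·°C)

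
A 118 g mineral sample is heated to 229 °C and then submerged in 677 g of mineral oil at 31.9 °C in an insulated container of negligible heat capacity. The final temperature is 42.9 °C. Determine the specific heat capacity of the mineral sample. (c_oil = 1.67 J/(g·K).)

Heat gained plus heat lost sum to zero:
118×c×(42.9 − 229) + 677×1.67×(42.9 − 31.9) = 0
-21960 c = -12436
c = -12436/-21960 ≈ 0.5663 J/(g·K)

c ≈ 0.566 J/(g·K)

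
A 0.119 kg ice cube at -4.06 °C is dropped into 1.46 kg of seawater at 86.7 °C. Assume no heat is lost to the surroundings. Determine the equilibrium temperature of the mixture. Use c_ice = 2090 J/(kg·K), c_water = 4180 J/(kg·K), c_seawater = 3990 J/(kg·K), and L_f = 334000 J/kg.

T_f ≈ 73.4 °C

Sum of m c ΔT and latent-heat terms is zero:
ice -4.06→0 °C: 0.119×2090×4.06 = 1009.8; fusion: m_ice L_f = 0.119×334000 = 39746; warm the meltwater: 497.42 T; seawater cools: 1.46×3990×(T − 86.7) = 5825.4(T − 86.7)
6322.8 T = 505062 − 40756 = 464306
T ≈ 73.43 °C (positive, so assuming full melt was valid).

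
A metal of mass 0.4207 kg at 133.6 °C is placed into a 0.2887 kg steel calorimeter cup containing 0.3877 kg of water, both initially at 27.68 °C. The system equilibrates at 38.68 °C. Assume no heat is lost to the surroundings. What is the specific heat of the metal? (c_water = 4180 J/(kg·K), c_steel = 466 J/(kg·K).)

c ≈ 483 J/(kg·K)

Let T be the final temperature. ΣQ_i = 0:
0.4207×c×(38.68 − 133.6) + 0.3877×4180×(38.68 − 27.68) + 0.2887×466×(38.68 − 27.68) = 0
-39.93 c = -19306
c = -19306/-39.93 ≈ 483.5 J/(kg·K)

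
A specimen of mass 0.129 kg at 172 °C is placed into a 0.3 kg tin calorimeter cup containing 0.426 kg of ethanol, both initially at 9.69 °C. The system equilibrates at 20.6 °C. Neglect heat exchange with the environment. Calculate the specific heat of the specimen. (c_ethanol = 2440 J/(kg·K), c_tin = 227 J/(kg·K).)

c ≈ 619 J/(kg·K)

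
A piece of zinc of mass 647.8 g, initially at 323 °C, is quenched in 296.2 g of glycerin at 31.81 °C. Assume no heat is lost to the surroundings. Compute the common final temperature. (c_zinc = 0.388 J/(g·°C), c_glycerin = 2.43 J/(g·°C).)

Heat lost by the zinc equals heat gained by the glycerin:
647.8*0.388*(323 − T) = 296.2*2.43*(T − 31.81)
251.35(323 − T) = 719.77(T − 31.81)
971.11 T = 104081  ⇒  T ≈ 107.18 °C

T_f ≈ 107.2 °C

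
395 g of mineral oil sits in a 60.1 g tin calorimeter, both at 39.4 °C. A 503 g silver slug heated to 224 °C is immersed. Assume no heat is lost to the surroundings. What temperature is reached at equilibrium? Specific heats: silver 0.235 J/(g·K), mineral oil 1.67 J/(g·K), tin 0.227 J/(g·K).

Energy conservation, ΣQ = 0:
503×0.235×(T − 224) + 395×1.67×(T − 39.4) + 60.1×0.227×(T − 39.4) = 0
(118.2 + 659.65 + 13.64) T = 118.2×224 + 659.65×39.4 + 13.64×39.4
T = 53006/791.5 ≈ 66.97 °C

T_f ≈ 67.0 °C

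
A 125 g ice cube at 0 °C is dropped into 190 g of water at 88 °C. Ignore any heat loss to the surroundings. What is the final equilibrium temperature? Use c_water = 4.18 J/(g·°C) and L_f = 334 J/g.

Conservation of energy gives ΣQ = 0:
fusion: m_ice L_f = 125·334 = 41750; meltwater 0→T: 125·4.18·T = 522.5 T; water: 794.2(T − 88)
1316.7 T = 69890 − 41750 = 28140
T ≈ 21.37 °C. Since T > 0 °C, the all-ice-melts assumption holds.

T_f ≈ 21.4 °C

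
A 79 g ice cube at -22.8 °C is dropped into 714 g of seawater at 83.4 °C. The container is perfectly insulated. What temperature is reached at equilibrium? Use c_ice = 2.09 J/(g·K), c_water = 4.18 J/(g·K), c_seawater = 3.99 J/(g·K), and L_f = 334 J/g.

Setting the total heat transfer to zero:
warm ice to 0 °C: 79·2.09·(0 − (-22.8)) = 3764.5; latent heat to melt: 79·334 = 26386; warm the meltwater: 330.22 T; seawater: 2848.9(T − 83.4)
3179.1 T = 237595 − 30151 = 207444
T ≈ 65.25 °C. Since T > 0 °C, the all-ice-melts assumption holds.

T_f ≈ 65.3 °C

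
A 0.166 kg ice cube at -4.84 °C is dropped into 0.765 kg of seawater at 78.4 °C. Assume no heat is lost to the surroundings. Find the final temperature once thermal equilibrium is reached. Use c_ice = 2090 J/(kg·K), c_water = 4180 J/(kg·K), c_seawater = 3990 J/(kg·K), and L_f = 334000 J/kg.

T_f ≈ 48.6 °C

Energy conservation, ΣQ = 0:
warm ice to 0 °C: 0.166·2090·(0 − (-4.84)) = 1679.2; latent heat to melt: 0.166·334000 = 55444; warm the meltwater: 693.88 T; seawater cools: 0.765·3990·(T − 78.4) = 3052.3(T − 78.4)
3746.2 T = 239304 − 57123 = 182181
T ≈ 48.63 °C. Since T > 0 °C, the all-ice-melts assumption holds.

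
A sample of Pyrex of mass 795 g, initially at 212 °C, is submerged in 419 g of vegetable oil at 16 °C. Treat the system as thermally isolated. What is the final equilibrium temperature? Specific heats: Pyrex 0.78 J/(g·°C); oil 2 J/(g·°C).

T_f ≈ 99.4 °C

Heat lost by the Pyrex equals heat gained by the oil:
795·0.78·(212 − T) = 419·2·(T − 16)
620.1(212 − T) = 838(T − 16)
1458.1 T = 144869  ⇒  T ≈ 99.35 °C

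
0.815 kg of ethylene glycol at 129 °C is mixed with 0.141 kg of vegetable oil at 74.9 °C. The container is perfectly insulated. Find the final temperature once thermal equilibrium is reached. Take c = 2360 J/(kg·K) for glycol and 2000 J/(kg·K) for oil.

Let T be the final temperature. ΣQ_i = 0:
0.815·2360·(T − 129) + 0.141·2000·(T − 74.9) = 0
1923.4(T − 129) + 282(T − 74.9) = 0
2205.4 T = 269240
T ≈ 122.08 °C

T_f ≈ 122.1 °C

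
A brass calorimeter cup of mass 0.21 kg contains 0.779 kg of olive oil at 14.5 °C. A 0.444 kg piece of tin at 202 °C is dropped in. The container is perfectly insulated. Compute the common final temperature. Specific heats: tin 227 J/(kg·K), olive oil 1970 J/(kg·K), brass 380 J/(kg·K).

Conservation of energy gives ΣQ = 0:
0.444×227×(T − 202) + 0.779×1970×(T − 14.5) + 0.21×380×(T − 14.5) = 0
100.79(T − 202) + 1534.6(T − 14.5) + 79.8(T − 14.5) = 0
1715.2 T = 43768
T = 43768 / 1715.2 = 25.5 °C

T_f ≈ 25.5 °C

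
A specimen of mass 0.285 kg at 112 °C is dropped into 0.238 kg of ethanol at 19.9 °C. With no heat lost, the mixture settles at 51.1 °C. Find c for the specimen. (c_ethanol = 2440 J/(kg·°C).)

c ≈ 1040 J/(kg·°C)

m_s c (T_s − T_f) = m_ethanol c_ethanol (T_f − T_0):
0.285×c×(112 − 51.1) = 0.238×2440×(51.1 − 19.9)
17.36 c = 18118  ⇒  c ≈ 1044 J/(kg·°C)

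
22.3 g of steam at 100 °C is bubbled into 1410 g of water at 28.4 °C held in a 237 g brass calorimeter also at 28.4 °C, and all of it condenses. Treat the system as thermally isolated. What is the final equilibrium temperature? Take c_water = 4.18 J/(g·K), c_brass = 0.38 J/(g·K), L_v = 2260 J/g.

T_f ≈ 37.8 °C

Setting the total heat transfer to zero:
latent heat released on condensation: 22.3·2260 = 50398; condensate cools 100→T: 22.3·4.18·(T − 100) = 93.21(T − 100); original water: 5893.8(T − 28.4); cup: 90.06(T − 28.4)
6077.1 T = 50398 + 9321.4 + 169942 = 229661
T ≈ 37.79 °C (< 100 °C, so full condensation is consistent).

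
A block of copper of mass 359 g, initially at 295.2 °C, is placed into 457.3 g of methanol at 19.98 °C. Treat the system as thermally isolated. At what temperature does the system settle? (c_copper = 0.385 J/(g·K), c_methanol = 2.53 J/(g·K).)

T_f = Σ m_i c_i T_i / Σ m_i c_i:
T_f = (138.22*295.2 + 1157*19.98) / (138.22 + 1157)
    = 63917 / 1295.2 ≈ 49.35 °C

T_f ≈ 49.3 °C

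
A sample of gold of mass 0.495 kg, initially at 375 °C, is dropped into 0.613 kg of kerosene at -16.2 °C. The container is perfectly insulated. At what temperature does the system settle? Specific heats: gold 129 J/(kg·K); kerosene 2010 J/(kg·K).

Taking heat into each body as positive, Σ m c ΔT = 0:
0.495·129·(T − 375) + 0.613·2010·(T − (-16.2)) = 0
63.85(T − 375) + 1232.1(T − (-16.2)) = 0
(63.85 + 1232.1) T = 63.85·375 + 1232.1·(-16.2)
T ≈ 3.07 °C

T_f ≈ 3.1 °C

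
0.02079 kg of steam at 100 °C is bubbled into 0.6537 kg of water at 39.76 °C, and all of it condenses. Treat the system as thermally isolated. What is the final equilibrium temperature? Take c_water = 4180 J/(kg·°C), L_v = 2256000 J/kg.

T_f ≈ 58.3 °C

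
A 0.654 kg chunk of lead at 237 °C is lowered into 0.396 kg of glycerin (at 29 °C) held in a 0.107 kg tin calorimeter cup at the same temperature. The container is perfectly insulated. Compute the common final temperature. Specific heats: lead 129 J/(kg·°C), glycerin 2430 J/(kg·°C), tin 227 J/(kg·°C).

Net heat exchanged in the isolated system is zero:
0.654·129·(T − 237) + 0.396·2430·(T − 29) + 0.107·227·(T − 29) = 0
84.37(T − 237) + 962.28(T − 29) + 24.29(T − 29) = 0
1070.9 T = 48605
T ≈ 45.39 °C

T_f ≈ 45.4 °C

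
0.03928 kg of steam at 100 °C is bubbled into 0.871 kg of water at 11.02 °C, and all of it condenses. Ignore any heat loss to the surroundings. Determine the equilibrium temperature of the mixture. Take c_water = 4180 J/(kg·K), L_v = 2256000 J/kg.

T_f ≈ 38.1 °C

Heat gained plus heat lost sum to zero:
condense steam: −0.03928·2256000 = −88616; condensate cools 100→T: 0.03928·4180·(T − 100) = 164.19(T − 100); original water: 3640.8(T − 11.02)
3805 T = 88616 + 16419 + 40121 = 145156
T ≈ 38.15 °C (< 100 °C, so full condensation is consistent).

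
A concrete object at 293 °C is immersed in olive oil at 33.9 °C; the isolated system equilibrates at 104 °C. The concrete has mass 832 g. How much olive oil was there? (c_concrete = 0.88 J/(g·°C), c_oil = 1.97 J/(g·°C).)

m ≈ 1000 g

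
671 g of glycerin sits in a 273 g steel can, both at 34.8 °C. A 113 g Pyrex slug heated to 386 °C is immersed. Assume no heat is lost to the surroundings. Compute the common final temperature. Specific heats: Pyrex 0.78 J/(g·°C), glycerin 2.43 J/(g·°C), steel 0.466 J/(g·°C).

Taking heat into each body as positive, Σ m c ΔT = 0:
113*0.78*(T − 386) + 671*2.43*(T − 34.8) + 273*0.466*(T − 34.8) = 0
88.14(T − 386) + 1630.5(T − 34.8) + 127.22(T − 34.8) = 0
(88.14 + 1630.5 + 127.22) T = 88.14*386 + 1630.5*34.8 + 127.22*34.8
T ≈ 51.57 °C

T_f ≈ 51.6 °C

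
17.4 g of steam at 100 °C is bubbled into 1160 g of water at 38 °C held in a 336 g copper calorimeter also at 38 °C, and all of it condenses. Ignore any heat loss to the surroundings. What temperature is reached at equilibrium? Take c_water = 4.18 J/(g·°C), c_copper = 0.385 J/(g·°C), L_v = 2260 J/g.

T_f ≈ 46.7 °C

Heat gained plus heat lost sum to zero:
condense steam: −17.4×2260 = −39324; condensate cools 100→T: 17.4×4.18×(T − 100) = 72.73(T − 100); water warms: 1160×4.18×(T − 38) = 4848.8(T − 38); copper cup: 336×0.385×(T − 38) = 129.36(T − 38)
5050.9 T = 39324 + 7273.2 + 189170 = 235767
T ≈ 46.68 °C (< 100 °C, so full condensation is consistent).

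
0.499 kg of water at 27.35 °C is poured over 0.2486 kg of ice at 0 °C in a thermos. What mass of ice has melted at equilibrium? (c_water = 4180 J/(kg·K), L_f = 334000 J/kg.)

m_melted ≈ 0.171 kg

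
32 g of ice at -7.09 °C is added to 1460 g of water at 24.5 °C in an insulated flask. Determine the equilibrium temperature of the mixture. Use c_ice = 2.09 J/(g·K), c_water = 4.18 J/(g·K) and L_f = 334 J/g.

Energy balance with sensible and latent terms:
ice -7.09→0 °C: 32×2.09×7.09 = 474.18; melt ice: 32×334 = 10688; meltwater 0→T: 32×4.18×T = 133.76 T; water cools: 1460×4.18×(T − 24.5) = 6102.8(T − 24.5)
6236.6 T = 149519 − 11162 = 138356
T ≈ 22.18 °C (positive, so assuming full melt was valid).

T_f ≈ 22.2 °C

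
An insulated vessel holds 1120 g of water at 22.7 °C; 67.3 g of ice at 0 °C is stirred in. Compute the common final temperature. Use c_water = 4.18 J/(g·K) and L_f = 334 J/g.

Sum of m c ΔT and latent-heat terms is zero:
fusion: m_ice L_f = 67.3×334 = 22478; warm the meltwater: 281.31 T; water: 4681.6(T − 22.7)
4962.9 T = 106272 − 22478 = 83794
T ≈ 16.88 °C (positive, so assuming full melt was valid).

T_f ≈ 16.9 °C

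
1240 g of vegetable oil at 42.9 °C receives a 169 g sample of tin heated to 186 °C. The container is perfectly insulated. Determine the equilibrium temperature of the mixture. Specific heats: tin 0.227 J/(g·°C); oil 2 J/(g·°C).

Conservation of energy gives ΣQ = 0:
169*0.227*(T − 186) + 1240*2*(T − 42.9) = 0
38.36(T − 186) + 2480(T − 42.9) = 0
2518.4 T = 113528
T = 113528 / 2518.4 = 45.1 °C

T_f ≈ 45.1 °C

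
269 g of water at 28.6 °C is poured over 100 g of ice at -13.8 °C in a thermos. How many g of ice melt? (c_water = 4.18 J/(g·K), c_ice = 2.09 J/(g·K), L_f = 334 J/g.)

m_melted ≈ 87.6 g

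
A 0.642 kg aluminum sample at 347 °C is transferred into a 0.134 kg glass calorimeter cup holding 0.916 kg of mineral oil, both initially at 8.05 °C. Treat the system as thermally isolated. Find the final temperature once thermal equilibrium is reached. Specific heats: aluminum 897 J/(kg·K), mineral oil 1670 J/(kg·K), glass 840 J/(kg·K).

T_f = Σ m_i c_i T_i / Σ m_i c_i:
T_f = (575.87×347 + 1529.7×8.05 + 112.56×8.05) / (575.87 + 1529.7 + 112.56)
    = 213049 / 2218.2 ≈ 96.05 °C

T_f ≈ 96.0 °C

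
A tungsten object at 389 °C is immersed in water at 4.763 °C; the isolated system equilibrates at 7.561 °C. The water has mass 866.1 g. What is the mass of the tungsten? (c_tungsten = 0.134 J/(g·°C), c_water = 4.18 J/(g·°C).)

m ≈ 198 g

Let T be the final temperature. ΣQ_i = 0:
m×0.134×(7.561 − 389) + 866.1×4.18×(7.561 − 4.763) = 0
-51.11 m = -10130
m = -10130/-51.11 ≈ 198.2 g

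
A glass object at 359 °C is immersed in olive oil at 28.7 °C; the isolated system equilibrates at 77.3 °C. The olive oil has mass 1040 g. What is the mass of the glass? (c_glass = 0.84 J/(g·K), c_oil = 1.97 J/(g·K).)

Heat gained plus heat lost sum to zero:
m×0.84×(77.3 − 359) + 1040×1.97×(77.3 − 28.7) = 0
-236.63 m = -99572
m = -99572/-236.63 ≈ 420.8 g

m ≈ 421 g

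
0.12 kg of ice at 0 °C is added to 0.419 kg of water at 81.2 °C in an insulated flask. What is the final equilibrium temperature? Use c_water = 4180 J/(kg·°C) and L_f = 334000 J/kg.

T_f ≈ 45.3 °C

Heat gained plus heat lost sum to zero:
fusion: m_ice L_f = 0.12×334000 = 40080; warm the meltwater: 501.6 T; water cools: 0.419×4180×(T − 81.2) = 1751.4(T − 81.2)
2253 T = 142215 − 40080 = 102135
T ≈ 45.33 °C — above 0 °C, consistent with complete melting.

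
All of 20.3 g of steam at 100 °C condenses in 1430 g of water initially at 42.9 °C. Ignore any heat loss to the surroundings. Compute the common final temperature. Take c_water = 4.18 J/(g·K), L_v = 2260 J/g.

T_f ≈ 51.3 °C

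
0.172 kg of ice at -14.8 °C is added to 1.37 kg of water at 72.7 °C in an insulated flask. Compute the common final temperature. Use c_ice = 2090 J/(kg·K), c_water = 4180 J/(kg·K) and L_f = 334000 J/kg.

T_f ≈ 54.9 °C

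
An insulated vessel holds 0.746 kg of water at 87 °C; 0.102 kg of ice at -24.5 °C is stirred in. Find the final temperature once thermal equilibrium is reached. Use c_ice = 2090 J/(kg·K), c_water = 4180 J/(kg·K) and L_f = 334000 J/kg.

T_f ≈ 65.5 °C

Energy balance with sensible and latent terms:
ice -24.5→0 °C: 0.102·2090·24.5 = 5222.9
  fusion: m_ice L_f = 0.102·334000 = 34068
  warm the meltwater: 426.36 T
  water cools: 0.746·4180·(T − 87) = 3118.3(T − 87)
3544.6 T = 271290 − 39291 = 231999
T ≈ 65.45 °C (positive, so assuming full melt was valid).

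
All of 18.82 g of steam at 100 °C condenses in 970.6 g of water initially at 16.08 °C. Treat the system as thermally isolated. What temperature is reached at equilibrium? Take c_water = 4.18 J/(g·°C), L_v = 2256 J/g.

Net heat exchanged in the isolated system is zero:
condense steam: −18.82×2256 = −42458
  condensed water 100 °C→T: 78.67(T − 100)
  original water: 4057.1(T − 16.08)
4135.8 T = 42458 + 7866.8 + 65238 = 115563
T ≈ 27.94 °C (< 100 °C, so full condensation is consistent).

T_f ≈ 27.9 °C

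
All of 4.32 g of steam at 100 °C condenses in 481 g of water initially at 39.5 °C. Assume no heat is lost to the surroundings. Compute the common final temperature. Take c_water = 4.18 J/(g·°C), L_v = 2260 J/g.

Energy balance with sensible and latent terms:
latent heat released on condensation: 4.32×2260 = 9763.2; condensed water 100 °C→T: 18.06(T − 100); water warms: 481×4.18×(T − 39.5) = 2010.6(T − 39.5)
2028.6 T = 9763.2 + 1805.8 + 79418 = 90987
T ≈ 44.85 °C, under the boiling point, so the assumption holds.

T_f ≈ 44.9 °C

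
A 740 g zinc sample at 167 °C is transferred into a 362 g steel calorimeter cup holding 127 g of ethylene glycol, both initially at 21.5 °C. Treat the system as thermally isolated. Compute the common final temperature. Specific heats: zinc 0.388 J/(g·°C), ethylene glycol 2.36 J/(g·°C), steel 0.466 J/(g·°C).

T_f ≈ 76.8 °C

Let T be the final temperature. ΣQ_i = 0:
740×0.388×(T − 167) + 127×2.36×(T − 21.5) + 362×0.466×(T − 21.5) = 0
287.12(T − 167) + 299.72(T − 21.5) + 168.69(T − 21.5) = 0
(287.12 + 299.72 + 168.69) T = 287.12×167 + 299.72×21.5 + 168.69×21.5
T ≈ 76.79 °C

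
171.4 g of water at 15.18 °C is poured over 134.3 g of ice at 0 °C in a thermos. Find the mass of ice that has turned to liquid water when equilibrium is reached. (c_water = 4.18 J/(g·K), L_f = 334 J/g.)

m_melted ≈ 32.6 g

Water can give up m c ΔT = 171.4·4.18·15.18 = 10876 J before reaching 0 °C.
To melt every bit of ice: 134.3·334 = 44856 J.
10876 J < 44856 J, so only part of the ice melts and the system sits at 0 °C.
Mass melted = 10876/334 ≈ 32.56 g.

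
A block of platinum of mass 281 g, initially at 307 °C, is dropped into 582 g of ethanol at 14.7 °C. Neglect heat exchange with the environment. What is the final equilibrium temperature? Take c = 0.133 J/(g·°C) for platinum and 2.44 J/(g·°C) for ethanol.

Conservation of energy gives ΣQ = 0:
281·0.133·(T − 307) + 582·2.44·(T − 14.7) = 0
37.37(T − 307) + 1420.1(T − 14.7) = 0
1457.5 T = 32349
T ≈ 22.20 °C

T_f ≈ 22.2 °C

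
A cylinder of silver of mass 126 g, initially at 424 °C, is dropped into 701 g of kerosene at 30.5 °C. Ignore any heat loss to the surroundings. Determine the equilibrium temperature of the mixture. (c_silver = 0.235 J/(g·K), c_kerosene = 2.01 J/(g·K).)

T_f is the heat-capacity-weighted average of the initial temperatures:
T_f = (29.61·424 + 1409·30.5) / (29.61 + 1409)
    = 55529 / 1438.6 ≈ 38.60 °C

T_f ≈ 38.6 °C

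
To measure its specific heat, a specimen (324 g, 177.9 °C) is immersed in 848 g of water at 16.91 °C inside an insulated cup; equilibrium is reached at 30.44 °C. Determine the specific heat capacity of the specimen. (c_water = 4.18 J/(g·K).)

c ≈ 1 J/(g·K)

Heat lost by the specimen = heat gained by the water:
324×c×(177.9 − 30.44) = 848×4.18×(30.44 − 16.91)
47777 c = 47959  ⇒  c ≈ 1.004 J/(g·K)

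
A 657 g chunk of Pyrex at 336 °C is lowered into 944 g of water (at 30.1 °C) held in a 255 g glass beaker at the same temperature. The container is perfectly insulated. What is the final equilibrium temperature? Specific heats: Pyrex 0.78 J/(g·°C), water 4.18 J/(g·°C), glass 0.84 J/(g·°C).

T_f ≈ 63.6 °C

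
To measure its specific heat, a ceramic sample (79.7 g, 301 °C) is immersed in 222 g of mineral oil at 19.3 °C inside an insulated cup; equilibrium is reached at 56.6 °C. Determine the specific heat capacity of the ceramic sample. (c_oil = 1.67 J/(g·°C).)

Conservation of energy gives ΣQ = 0:
79.7×c×(56.6 − 301) + 222×1.67×(56.6 − 19.3) = 0
-19479 c = -13829
c = -13829/-19479 ≈ 0.7099 J/(g·°C)

c ≈ 0.71 J/(g·°C)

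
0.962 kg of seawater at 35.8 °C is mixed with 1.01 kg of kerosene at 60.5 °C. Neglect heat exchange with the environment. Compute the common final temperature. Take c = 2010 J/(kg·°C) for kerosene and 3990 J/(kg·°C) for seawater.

T_f ≈ 44.3 °C

Heat gained plus heat lost sum to zero:
1.01*2010*(T − 60.5) + 0.962*3990*(T − 35.8) = 0
2030.1(T − 60.5) + 3838.4(T − 35.8) = 0
5868.5 T = 260235
T = 260235 / 5868.5 = 44.3 °C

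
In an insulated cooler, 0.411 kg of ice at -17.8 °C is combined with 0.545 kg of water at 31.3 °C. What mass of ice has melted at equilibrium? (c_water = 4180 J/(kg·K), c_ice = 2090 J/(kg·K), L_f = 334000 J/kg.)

Water can give up m c ΔT = 0.545×4180×31.3 = 71305 J before reaching 0 °C.
Of that, 0.411×2090×17.8 = 15290 J goes to bring the ice to 0 °C, leaving 56015 J.
Fully melting the ice requires m_ice L_f = 0.411×334000 = 137274 J.
That's not enough to melt it all — equilibrium is at 0 °C with ice remaining.
m_melt = 56015 / L_f = 0.1677 kg.

m_melted ≈ 0.168 kg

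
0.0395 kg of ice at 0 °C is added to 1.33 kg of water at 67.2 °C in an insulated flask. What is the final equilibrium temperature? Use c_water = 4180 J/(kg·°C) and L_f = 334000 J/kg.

Sum of m c ΔT and latent-heat terms is zero:
fusion: m_ice L_f = 0.0395·334000 = 13193; meltwater 0→T: 0.0395·4180·T = 165.11 T; water: 5559.4(T − 67.2)
5724.5 T = 373592 − 13193 = 360399
T ≈ 62.96 °C. Since T > 0 °C, the all-ice-melts assumption holds.

T_f ≈ 63.0 °C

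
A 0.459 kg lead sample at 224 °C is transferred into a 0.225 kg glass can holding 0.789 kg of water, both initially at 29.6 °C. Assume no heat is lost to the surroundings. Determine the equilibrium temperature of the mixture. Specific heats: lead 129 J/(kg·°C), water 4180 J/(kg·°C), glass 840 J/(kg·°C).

T_f is the heat-capacity-weighted average of the initial temperatures:
T_f = (59.21×224 + 3298×29.6 + 189×29.6) / (59.21 + 3298 + 189)
    = 116479 / 3546.2 ≈ 32.85 °C

T_f ≈ 32.8 °C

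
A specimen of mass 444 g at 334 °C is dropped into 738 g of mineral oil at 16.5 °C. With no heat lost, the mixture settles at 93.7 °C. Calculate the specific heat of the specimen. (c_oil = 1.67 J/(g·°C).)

c ≈ 0.892 J/(g·°C)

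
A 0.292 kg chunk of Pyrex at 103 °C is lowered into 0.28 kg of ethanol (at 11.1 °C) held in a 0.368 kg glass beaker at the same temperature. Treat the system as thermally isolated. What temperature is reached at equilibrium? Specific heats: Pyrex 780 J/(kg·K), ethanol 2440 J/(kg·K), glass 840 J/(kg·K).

T_f ≈ 28.3 °C

Heat gained plus heat lost sum to zero:
0.292×780×(T − 103) + 0.28×2440×(T − 11.1) + 0.368×840×(T − 11.1) = 0
1220.1 T = 34474
T = 34474 / 1220.1 = 28.3 °C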